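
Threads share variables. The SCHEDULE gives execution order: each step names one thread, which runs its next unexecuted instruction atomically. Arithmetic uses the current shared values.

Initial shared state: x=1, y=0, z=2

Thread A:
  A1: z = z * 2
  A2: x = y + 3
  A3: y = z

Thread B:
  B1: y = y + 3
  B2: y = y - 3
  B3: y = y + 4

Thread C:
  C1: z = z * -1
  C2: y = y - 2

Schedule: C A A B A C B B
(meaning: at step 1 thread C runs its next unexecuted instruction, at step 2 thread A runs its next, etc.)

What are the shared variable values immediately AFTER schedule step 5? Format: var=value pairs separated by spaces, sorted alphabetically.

Answer: x=3 y=-4 z=-4

Derivation:
Step 1: thread C executes C1 (z = z * -1). Shared: x=1 y=0 z=-2. PCs: A@0 B@0 C@1
Step 2: thread A executes A1 (z = z * 2). Shared: x=1 y=0 z=-4. PCs: A@1 B@0 C@1
Step 3: thread A executes A2 (x = y + 3). Shared: x=3 y=0 z=-4. PCs: A@2 B@0 C@1
Step 4: thread B executes B1 (y = y + 3). Shared: x=3 y=3 z=-4. PCs: A@2 B@1 C@1
Step 5: thread A executes A3 (y = z). Shared: x=3 y=-4 z=-4. PCs: A@3 B@1 C@1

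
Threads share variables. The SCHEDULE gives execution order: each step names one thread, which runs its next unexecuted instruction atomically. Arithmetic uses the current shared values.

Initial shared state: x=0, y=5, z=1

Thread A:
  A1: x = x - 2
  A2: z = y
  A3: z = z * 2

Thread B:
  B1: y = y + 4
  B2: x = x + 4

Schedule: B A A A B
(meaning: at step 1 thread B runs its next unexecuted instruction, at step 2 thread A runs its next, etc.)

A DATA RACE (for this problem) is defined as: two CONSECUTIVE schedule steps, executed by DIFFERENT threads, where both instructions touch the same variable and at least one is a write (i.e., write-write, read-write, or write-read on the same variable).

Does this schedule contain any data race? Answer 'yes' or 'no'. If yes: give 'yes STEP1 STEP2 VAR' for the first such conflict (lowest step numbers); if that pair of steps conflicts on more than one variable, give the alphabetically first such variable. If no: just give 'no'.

Steps 1,2: B(r=y,w=y) vs A(r=x,w=x). No conflict.
Steps 2,3: same thread (A). No race.
Steps 3,4: same thread (A). No race.
Steps 4,5: A(r=z,w=z) vs B(r=x,w=x). No conflict.

Answer: no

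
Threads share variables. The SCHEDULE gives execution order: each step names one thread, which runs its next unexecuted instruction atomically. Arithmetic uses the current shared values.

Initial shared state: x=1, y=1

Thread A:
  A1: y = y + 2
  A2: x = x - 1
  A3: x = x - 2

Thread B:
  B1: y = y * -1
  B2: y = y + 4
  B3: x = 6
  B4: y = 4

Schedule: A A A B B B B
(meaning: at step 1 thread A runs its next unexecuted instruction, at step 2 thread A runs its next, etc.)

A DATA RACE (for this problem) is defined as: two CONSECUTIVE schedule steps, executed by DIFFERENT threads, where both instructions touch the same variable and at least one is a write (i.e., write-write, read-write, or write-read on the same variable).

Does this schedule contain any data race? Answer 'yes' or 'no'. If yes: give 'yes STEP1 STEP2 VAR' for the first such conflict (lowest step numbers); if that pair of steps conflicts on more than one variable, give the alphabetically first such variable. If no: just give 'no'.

Steps 1,2: same thread (A). No race.
Steps 2,3: same thread (A). No race.
Steps 3,4: A(r=x,w=x) vs B(r=y,w=y). No conflict.
Steps 4,5: same thread (B). No race.
Steps 5,6: same thread (B). No race.
Steps 6,7: same thread (B). No race.

Answer: no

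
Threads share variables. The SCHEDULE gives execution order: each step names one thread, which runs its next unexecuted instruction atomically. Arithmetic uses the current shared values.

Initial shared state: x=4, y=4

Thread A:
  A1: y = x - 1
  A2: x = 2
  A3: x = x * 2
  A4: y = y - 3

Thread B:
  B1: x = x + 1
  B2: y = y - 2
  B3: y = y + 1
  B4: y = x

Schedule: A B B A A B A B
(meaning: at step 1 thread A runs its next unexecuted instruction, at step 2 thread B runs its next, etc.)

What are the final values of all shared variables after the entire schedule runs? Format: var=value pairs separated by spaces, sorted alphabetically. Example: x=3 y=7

Step 1: thread A executes A1 (y = x - 1). Shared: x=4 y=3. PCs: A@1 B@0
Step 2: thread B executes B1 (x = x + 1). Shared: x=5 y=3. PCs: A@1 B@1
Step 3: thread B executes B2 (y = y - 2). Shared: x=5 y=1. PCs: A@1 B@2
Step 4: thread A executes A2 (x = 2). Shared: x=2 y=1. PCs: A@2 B@2
Step 5: thread A executes A3 (x = x * 2). Shared: x=4 y=1. PCs: A@3 B@2
Step 6: thread B executes B3 (y = y + 1). Shared: x=4 y=2. PCs: A@3 B@3
Step 7: thread A executes A4 (y = y - 3). Shared: x=4 y=-1. PCs: A@4 B@3
Step 8: thread B executes B4 (y = x). Shared: x=4 y=4. PCs: A@4 B@4

Answer: x=4 y=4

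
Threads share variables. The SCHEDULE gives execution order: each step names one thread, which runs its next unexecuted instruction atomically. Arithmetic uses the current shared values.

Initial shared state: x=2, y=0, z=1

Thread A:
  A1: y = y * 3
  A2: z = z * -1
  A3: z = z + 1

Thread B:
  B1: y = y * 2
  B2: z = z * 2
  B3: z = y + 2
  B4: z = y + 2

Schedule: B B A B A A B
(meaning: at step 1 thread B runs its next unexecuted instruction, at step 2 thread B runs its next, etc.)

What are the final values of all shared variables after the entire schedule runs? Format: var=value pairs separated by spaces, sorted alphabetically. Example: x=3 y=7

Answer: x=2 y=0 z=2

Derivation:
Step 1: thread B executes B1 (y = y * 2). Shared: x=2 y=0 z=1. PCs: A@0 B@1
Step 2: thread B executes B2 (z = z * 2). Shared: x=2 y=0 z=2. PCs: A@0 B@2
Step 3: thread A executes A1 (y = y * 3). Shared: x=2 y=0 z=2. PCs: A@1 B@2
Step 4: thread B executes B3 (z = y + 2). Shared: x=2 y=0 z=2. PCs: A@1 B@3
Step 5: thread A executes A2 (z = z * -1). Shared: x=2 y=0 z=-2. PCs: A@2 B@3
Step 6: thread A executes A3 (z = z + 1). Shared: x=2 y=0 z=-1. PCs: A@3 B@3
Step 7: thread B executes B4 (z = y + 2). Shared: x=2 y=0 z=2. PCs: A@3 B@4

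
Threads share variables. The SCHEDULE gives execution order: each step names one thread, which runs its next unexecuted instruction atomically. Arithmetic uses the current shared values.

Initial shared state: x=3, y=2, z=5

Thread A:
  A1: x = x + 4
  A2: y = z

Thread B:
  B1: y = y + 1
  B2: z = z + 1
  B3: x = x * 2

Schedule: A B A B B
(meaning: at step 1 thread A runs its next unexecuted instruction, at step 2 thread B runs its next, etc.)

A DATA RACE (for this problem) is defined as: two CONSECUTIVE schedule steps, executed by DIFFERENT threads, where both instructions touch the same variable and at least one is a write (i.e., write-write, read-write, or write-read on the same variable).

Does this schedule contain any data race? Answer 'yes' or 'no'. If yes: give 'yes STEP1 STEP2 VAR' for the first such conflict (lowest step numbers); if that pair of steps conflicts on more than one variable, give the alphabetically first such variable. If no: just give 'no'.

Steps 1,2: A(r=x,w=x) vs B(r=y,w=y). No conflict.
Steps 2,3: B(y = y + 1) vs A(y = z). RACE on y (W-W).
Steps 3,4: A(y = z) vs B(z = z + 1). RACE on z (R-W).
Steps 4,5: same thread (B). No race.
First conflict at steps 2,3.

Answer: yes 2 3 y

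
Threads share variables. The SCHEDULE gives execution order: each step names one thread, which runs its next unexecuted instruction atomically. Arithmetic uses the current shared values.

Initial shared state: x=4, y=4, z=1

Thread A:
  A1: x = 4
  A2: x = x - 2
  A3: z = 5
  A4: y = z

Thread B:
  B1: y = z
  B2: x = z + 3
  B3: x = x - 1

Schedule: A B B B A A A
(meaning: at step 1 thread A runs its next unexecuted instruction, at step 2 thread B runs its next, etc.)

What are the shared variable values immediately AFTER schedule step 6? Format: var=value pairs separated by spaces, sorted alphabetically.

Answer: x=1 y=1 z=5

Derivation:
Step 1: thread A executes A1 (x = 4). Shared: x=4 y=4 z=1. PCs: A@1 B@0
Step 2: thread B executes B1 (y = z). Shared: x=4 y=1 z=1. PCs: A@1 B@1
Step 3: thread B executes B2 (x = z + 3). Shared: x=4 y=1 z=1. PCs: A@1 B@2
Step 4: thread B executes B3 (x = x - 1). Shared: x=3 y=1 z=1. PCs: A@1 B@3
Step 5: thread A executes A2 (x = x - 2). Shared: x=1 y=1 z=1. PCs: A@2 B@3
Step 6: thread A executes A3 (z = 5). Shared: x=1 y=1 z=5. PCs: A@3 B@3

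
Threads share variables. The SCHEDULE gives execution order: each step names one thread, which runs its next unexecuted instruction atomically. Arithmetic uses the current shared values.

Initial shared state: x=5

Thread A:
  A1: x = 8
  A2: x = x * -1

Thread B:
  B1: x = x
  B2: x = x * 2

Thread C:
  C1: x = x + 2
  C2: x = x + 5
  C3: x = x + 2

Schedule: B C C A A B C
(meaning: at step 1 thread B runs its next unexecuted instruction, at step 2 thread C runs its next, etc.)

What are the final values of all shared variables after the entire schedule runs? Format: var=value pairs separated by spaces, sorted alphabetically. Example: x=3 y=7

Answer: x=-14

Derivation:
Step 1: thread B executes B1 (x = x). Shared: x=5. PCs: A@0 B@1 C@0
Step 2: thread C executes C1 (x = x + 2). Shared: x=7. PCs: A@0 B@1 C@1
Step 3: thread C executes C2 (x = x + 5). Shared: x=12. PCs: A@0 B@1 C@2
Step 4: thread A executes A1 (x = 8). Shared: x=8. PCs: A@1 B@1 C@2
Step 5: thread A executes A2 (x = x * -1). Shared: x=-8. PCs: A@2 B@1 C@2
Step 6: thread B executes B2 (x = x * 2). Shared: x=-16. PCs: A@2 B@2 C@2
Step 7: thread C executes C3 (x = x + 2). Shared: x=-14. PCs: A@2 B@2 C@3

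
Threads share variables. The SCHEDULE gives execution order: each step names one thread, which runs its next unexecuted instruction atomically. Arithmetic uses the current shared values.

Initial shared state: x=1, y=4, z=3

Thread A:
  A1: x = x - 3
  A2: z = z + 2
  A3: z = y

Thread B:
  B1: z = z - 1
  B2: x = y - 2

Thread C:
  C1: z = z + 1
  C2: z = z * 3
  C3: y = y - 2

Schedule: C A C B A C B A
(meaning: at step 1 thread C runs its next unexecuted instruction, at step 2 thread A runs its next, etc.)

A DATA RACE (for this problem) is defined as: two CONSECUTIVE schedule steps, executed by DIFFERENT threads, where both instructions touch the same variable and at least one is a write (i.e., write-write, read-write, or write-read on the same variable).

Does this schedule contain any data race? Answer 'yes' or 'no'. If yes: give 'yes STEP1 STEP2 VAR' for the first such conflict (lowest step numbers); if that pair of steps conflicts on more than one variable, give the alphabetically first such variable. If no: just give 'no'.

Answer: yes 3 4 z

Derivation:
Steps 1,2: C(r=z,w=z) vs A(r=x,w=x). No conflict.
Steps 2,3: A(r=x,w=x) vs C(r=z,w=z). No conflict.
Steps 3,4: C(z = z * 3) vs B(z = z - 1). RACE on z (W-W).
Steps 4,5: B(z = z - 1) vs A(z = z + 2). RACE on z (W-W).
Steps 5,6: A(r=z,w=z) vs C(r=y,w=y). No conflict.
Steps 6,7: C(y = y - 2) vs B(x = y - 2). RACE on y (W-R).
Steps 7,8: B(r=y,w=x) vs A(r=y,w=z). No conflict.
First conflict at steps 3,4.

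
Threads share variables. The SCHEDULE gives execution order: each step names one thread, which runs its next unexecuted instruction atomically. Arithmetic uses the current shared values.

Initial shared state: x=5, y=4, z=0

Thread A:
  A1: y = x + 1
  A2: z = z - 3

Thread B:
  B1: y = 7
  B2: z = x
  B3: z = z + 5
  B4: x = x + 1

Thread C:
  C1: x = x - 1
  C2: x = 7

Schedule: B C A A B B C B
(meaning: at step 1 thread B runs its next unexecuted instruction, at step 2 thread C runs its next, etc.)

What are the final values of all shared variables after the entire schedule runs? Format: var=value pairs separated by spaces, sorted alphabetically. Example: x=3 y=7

Answer: x=8 y=5 z=9

Derivation:
Step 1: thread B executes B1 (y = 7). Shared: x=5 y=7 z=0. PCs: A@0 B@1 C@0
Step 2: thread C executes C1 (x = x - 1). Shared: x=4 y=7 z=0. PCs: A@0 B@1 C@1
Step 3: thread A executes A1 (y = x + 1). Shared: x=4 y=5 z=0. PCs: A@1 B@1 C@1
Step 4: thread A executes A2 (z = z - 3). Shared: x=4 y=5 z=-3. PCs: A@2 B@1 C@1
Step 5: thread B executes B2 (z = x). Shared: x=4 y=5 z=4. PCs: A@2 B@2 C@1
Step 6: thread B executes B3 (z = z + 5). Shared: x=4 y=5 z=9. PCs: A@2 B@3 C@1
Step 7: thread C executes C2 (x = 7). Shared: x=7 y=5 z=9. PCs: A@2 B@3 C@2
Step 8: thread B executes B4 (x = x + 1). Shared: x=8 y=5 z=9. PCs: A@2 B@4 C@2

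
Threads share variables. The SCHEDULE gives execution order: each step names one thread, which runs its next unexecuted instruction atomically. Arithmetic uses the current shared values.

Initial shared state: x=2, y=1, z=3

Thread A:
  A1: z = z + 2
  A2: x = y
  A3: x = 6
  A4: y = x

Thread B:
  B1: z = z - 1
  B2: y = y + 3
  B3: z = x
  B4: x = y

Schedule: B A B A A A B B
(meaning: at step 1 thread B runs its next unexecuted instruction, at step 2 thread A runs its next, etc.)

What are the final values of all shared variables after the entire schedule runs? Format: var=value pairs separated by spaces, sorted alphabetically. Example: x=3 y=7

Step 1: thread B executes B1 (z = z - 1). Shared: x=2 y=1 z=2. PCs: A@0 B@1
Step 2: thread A executes A1 (z = z + 2). Shared: x=2 y=1 z=4. PCs: A@1 B@1
Step 3: thread B executes B2 (y = y + 3). Shared: x=2 y=4 z=4. PCs: A@1 B@2
Step 4: thread A executes A2 (x = y). Shared: x=4 y=4 z=4. PCs: A@2 B@2
Step 5: thread A executes A3 (x = 6). Shared: x=6 y=4 z=4. PCs: A@3 B@2
Step 6: thread A executes A4 (y = x). Shared: x=6 y=6 z=4. PCs: A@4 B@2
Step 7: thread B executes B3 (z = x). Shared: x=6 y=6 z=6. PCs: A@4 B@3
Step 8: thread B executes B4 (x = y). Shared: x=6 y=6 z=6. PCs: A@4 B@4

Answer: x=6 y=6 z=6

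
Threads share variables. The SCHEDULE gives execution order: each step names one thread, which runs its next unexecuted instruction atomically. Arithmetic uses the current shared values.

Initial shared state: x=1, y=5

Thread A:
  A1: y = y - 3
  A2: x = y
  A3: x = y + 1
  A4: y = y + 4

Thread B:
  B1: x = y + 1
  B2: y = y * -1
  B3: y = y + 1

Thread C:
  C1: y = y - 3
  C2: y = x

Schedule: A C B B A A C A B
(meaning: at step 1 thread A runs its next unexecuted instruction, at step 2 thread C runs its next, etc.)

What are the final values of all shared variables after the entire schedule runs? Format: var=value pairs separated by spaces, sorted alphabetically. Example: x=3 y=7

Answer: x=2 y=7

Derivation:
Step 1: thread A executes A1 (y = y - 3). Shared: x=1 y=2. PCs: A@1 B@0 C@0
Step 2: thread C executes C1 (y = y - 3). Shared: x=1 y=-1. PCs: A@1 B@0 C@1
Step 3: thread B executes B1 (x = y + 1). Shared: x=0 y=-1. PCs: A@1 B@1 C@1
Step 4: thread B executes B2 (y = y * -1). Shared: x=0 y=1. PCs: A@1 B@2 C@1
Step 5: thread A executes A2 (x = y). Shared: x=1 y=1. PCs: A@2 B@2 C@1
Step 6: thread A executes A3 (x = y + 1). Shared: x=2 y=1. PCs: A@3 B@2 C@1
Step 7: thread C executes C2 (y = x). Shared: x=2 y=2. PCs: A@3 B@2 C@2
Step 8: thread A executes A4 (y = y + 4). Shared: x=2 y=6. PCs: A@4 B@2 C@2
Step 9: thread B executes B3 (y = y + 1). Shared: x=2 y=7. PCs: A@4 B@3 C@2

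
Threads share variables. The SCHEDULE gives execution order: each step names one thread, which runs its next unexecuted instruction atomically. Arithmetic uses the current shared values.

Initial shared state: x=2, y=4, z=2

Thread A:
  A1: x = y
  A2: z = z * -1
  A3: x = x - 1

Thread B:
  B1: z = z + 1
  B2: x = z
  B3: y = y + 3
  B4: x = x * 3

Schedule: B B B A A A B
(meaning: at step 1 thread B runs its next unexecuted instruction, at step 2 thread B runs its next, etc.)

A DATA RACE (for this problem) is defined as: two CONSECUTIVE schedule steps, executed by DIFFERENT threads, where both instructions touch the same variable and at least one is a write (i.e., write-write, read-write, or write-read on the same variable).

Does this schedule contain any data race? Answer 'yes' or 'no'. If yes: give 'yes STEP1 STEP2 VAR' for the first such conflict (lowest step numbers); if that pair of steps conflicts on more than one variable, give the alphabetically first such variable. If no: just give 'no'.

Answer: yes 3 4 y

Derivation:
Steps 1,2: same thread (B). No race.
Steps 2,3: same thread (B). No race.
Steps 3,4: B(y = y + 3) vs A(x = y). RACE on y (W-R).
Steps 4,5: same thread (A). No race.
Steps 5,6: same thread (A). No race.
Steps 6,7: A(x = x - 1) vs B(x = x * 3). RACE on x (W-W).
First conflict at steps 3,4.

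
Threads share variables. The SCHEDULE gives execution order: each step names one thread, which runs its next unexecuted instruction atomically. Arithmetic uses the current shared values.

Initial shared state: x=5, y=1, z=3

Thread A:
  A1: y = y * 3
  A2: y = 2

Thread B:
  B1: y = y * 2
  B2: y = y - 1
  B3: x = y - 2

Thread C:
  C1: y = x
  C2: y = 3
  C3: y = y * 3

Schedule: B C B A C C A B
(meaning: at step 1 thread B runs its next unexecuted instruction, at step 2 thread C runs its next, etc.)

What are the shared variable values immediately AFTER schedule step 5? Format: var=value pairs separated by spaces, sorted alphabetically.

Answer: x=5 y=3 z=3

Derivation:
Step 1: thread B executes B1 (y = y * 2). Shared: x=5 y=2 z=3. PCs: A@0 B@1 C@0
Step 2: thread C executes C1 (y = x). Shared: x=5 y=5 z=3. PCs: A@0 B@1 C@1
Step 3: thread B executes B2 (y = y - 1). Shared: x=5 y=4 z=3. PCs: A@0 B@2 C@1
Step 4: thread A executes A1 (y = y * 3). Shared: x=5 y=12 z=3. PCs: A@1 B@2 C@1
Step 5: thread C executes C2 (y = 3). Shared: x=5 y=3 z=3. PCs: A@1 B@2 C@2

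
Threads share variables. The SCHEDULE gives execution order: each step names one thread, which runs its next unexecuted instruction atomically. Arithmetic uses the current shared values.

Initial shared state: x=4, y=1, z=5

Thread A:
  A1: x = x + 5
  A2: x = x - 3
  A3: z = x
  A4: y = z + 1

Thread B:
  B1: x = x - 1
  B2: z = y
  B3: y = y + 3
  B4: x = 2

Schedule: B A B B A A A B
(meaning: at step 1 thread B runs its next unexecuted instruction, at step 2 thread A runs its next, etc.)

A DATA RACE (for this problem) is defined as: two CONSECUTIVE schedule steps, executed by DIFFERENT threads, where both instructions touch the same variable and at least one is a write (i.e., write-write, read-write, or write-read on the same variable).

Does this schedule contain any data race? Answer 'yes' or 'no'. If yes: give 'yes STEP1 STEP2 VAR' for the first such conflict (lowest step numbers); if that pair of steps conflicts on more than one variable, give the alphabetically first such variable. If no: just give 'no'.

Steps 1,2: B(x = x - 1) vs A(x = x + 5). RACE on x (W-W).
Steps 2,3: A(r=x,w=x) vs B(r=y,w=z). No conflict.
Steps 3,4: same thread (B). No race.
Steps 4,5: B(r=y,w=y) vs A(r=x,w=x). No conflict.
Steps 5,6: same thread (A). No race.
Steps 6,7: same thread (A). No race.
Steps 7,8: A(r=z,w=y) vs B(r=-,w=x). No conflict.
First conflict at steps 1,2.

Answer: yes 1 2 x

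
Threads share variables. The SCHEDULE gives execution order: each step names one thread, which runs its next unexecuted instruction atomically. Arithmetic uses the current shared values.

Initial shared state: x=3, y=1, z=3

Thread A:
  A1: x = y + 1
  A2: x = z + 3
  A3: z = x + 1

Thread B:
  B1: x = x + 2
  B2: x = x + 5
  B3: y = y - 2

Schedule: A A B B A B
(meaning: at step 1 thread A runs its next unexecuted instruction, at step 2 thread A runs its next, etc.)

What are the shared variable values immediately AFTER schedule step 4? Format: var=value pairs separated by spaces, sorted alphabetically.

Answer: x=13 y=1 z=3

Derivation:
Step 1: thread A executes A1 (x = y + 1). Shared: x=2 y=1 z=3. PCs: A@1 B@0
Step 2: thread A executes A2 (x = z + 3). Shared: x=6 y=1 z=3. PCs: A@2 B@0
Step 3: thread B executes B1 (x = x + 2). Shared: x=8 y=1 z=3. PCs: A@2 B@1
Step 4: thread B executes B2 (x = x + 5). Shared: x=13 y=1 z=3. PCs: A@2 B@2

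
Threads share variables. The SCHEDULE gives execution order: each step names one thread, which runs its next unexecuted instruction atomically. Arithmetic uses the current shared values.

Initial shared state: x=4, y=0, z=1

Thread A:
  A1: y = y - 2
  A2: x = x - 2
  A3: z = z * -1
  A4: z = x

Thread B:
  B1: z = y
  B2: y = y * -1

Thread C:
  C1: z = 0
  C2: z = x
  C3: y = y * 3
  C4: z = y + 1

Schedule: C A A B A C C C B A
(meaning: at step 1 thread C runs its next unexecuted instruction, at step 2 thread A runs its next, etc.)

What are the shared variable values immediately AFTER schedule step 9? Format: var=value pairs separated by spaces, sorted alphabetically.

Answer: x=2 y=6 z=-5

Derivation:
Step 1: thread C executes C1 (z = 0). Shared: x=4 y=0 z=0. PCs: A@0 B@0 C@1
Step 2: thread A executes A1 (y = y - 2). Shared: x=4 y=-2 z=0. PCs: A@1 B@0 C@1
Step 3: thread A executes A2 (x = x - 2). Shared: x=2 y=-2 z=0. PCs: A@2 B@0 C@1
Step 4: thread B executes B1 (z = y). Shared: x=2 y=-2 z=-2. PCs: A@2 B@1 C@1
Step 5: thread A executes A3 (z = z * -1). Shared: x=2 y=-2 z=2. PCs: A@3 B@1 C@1
Step 6: thread C executes C2 (z = x). Shared: x=2 y=-2 z=2. PCs: A@3 B@1 C@2
Step 7: thread C executes C3 (y = y * 3). Shared: x=2 y=-6 z=2. PCs: A@3 B@1 C@3
Step 8: thread C executes C4 (z = y + 1). Shared: x=2 y=-6 z=-5. PCs: A@3 B@1 C@4
Step 9: thread B executes B2 (y = y * -1). Shared: x=2 y=6 z=-5. PCs: A@3 B@2 C@4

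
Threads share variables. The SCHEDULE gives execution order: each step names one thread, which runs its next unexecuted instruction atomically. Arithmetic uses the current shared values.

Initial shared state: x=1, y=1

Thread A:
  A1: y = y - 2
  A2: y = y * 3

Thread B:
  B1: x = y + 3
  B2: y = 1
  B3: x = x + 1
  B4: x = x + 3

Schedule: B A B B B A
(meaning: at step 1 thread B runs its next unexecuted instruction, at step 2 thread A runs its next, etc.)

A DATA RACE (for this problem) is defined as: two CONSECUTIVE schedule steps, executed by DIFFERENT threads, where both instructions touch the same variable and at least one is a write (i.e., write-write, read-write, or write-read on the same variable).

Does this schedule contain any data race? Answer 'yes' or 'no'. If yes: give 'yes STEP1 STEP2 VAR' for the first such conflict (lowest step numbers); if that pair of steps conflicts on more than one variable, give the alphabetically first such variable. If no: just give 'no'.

Steps 1,2: B(x = y + 3) vs A(y = y - 2). RACE on y (R-W).
Steps 2,3: A(y = y - 2) vs B(y = 1). RACE on y (W-W).
Steps 3,4: same thread (B). No race.
Steps 4,5: same thread (B). No race.
Steps 5,6: B(r=x,w=x) vs A(r=y,w=y). No conflict.
First conflict at steps 1,2.

Answer: yes 1 2 y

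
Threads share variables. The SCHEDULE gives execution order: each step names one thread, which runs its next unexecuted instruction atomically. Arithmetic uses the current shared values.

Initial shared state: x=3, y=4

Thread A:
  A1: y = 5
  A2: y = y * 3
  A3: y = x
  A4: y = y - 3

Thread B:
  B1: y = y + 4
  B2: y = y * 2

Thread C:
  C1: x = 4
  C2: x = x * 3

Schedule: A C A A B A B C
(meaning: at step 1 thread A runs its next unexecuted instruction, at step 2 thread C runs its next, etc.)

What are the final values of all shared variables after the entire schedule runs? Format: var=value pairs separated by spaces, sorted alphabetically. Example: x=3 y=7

Step 1: thread A executes A1 (y = 5). Shared: x=3 y=5. PCs: A@1 B@0 C@0
Step 2: thread C executes C1 (x = 4). Shared: x=4 y=5. PCs: A@1 B@0 C@1
Step 3: thread A executes A2 (y = y * 3). Shared: x=4 y=15. PCs: A@2 B@0 C@1
Step 4: thread A executes A3 (y = x). Shared: x=4 y=4. PCs: A@3 B@0 C@1
Step 5: thread B executes B1 (y = y + 4). Shared: x=4 y=8. PCs: A@3 B@1 C@1
Step 6: thread A executes A4 (y = y - 3). Shared: x=4 y=5. PCs: A@4 B@1 C@1
Step 7: thread B executes B2 (y = y * 2). Shared: x=4 y=10. PCs: A@4 B@2 C@1
Step 8: thread C executes C2 (x = x * 3). Shared: x=12 y=10. PCs: A@4 B@2 C@2

Answer: x=12 y=10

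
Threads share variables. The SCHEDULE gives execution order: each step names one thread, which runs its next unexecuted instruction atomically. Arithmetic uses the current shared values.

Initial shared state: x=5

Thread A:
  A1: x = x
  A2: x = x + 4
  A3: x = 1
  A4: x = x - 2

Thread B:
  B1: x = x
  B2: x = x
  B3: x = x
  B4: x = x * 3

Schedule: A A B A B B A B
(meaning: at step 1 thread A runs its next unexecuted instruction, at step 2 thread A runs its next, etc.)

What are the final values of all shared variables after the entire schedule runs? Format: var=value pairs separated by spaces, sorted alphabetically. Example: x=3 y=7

Step 1: thread A executes A1 (x = x). Shared: x=5. PCs: A@1 B@0
Step 2: thread A executes A2 (x = x + 4). Shared: x=9. PCs: A@2 B@0
Step 3: thread B executes B1 (x = x). Shared: x=9. PCs: A@2 B@1
Step 4: thread A executes A3 (x = 1). Shared: x=1. PCs: A@3 B@1
Step 5: thread B executes B2 (x = x). Shared: x=1. PCs: A@3 B@2
Step 6: thread B executes B3 (x = x). Shared: x=1. PCs: A@3 B@3
Step 7: thread A executes A4 (x = x - 2). Shared: x=-1. PCs: A@4 B@3
Step 8: thread B executes B4 (x = x * 3). Shared: x=-3. PCs: A@4 B@4

Answer: x=-3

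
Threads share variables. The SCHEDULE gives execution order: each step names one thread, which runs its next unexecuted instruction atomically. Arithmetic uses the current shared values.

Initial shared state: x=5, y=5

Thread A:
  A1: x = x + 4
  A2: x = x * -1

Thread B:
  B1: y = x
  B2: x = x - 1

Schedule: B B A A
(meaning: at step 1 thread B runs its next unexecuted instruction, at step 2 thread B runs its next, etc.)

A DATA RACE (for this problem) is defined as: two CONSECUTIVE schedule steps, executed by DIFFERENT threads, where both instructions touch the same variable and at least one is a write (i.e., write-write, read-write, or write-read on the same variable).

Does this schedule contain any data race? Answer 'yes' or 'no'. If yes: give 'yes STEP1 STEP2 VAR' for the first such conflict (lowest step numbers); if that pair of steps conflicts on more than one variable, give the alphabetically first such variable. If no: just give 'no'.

Answer: yes 2 3 x

Derivation:
Steps 1,2: same thread (B). No race.
Steps 2,3: B(x = x - 1) vs A(x = x + 4). RACE on x (W-W).
Steps 3,4: same thread (A). No race.
First conflict at steps 2,3.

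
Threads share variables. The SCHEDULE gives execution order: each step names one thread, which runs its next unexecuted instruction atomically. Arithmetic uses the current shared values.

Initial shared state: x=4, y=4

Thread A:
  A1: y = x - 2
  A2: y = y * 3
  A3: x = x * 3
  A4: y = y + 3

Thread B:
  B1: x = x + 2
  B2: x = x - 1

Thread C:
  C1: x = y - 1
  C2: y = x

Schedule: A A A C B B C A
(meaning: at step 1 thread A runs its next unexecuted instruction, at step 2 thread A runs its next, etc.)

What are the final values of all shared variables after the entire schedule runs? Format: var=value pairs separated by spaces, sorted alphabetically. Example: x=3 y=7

Step 1: thread A executes A1 (y = x - 2). Shared: x=4 y=2. PCs: A@1 B@0 C@0
Step 2: thread A executes A2 (y = y * 3). Shared: x=4 y=6. PCs: A@2 B@0 C@0
Step 3: thread A executes A3 (x = x * 3). Shared: x=12 y=6. PCs: A@3 B@0 C@0
Step 4: thread C executes C1 (x = y - 1). Shared: x=5 y=6. PCs: A@3 B@0 C@1
Step 5: thread B executes B1 (x = x + 2). Shared: x=7 y=6. PCs: A@3 B@1 C@1
Step 6: thread B executes B2 (x = x - 1). Shared: x=6 y=6. PCs: A@3 B@2 C@1
Step 7: thread C executes C2 (y = x). Shared: x=6 y=6. PCs: A@3 B@2 C@2
Step 8: thread A executes A4 (y = y + 3). Shared: x=6 y=9. PCs: A@4 B@2 C@2

Answer: x=6 y=9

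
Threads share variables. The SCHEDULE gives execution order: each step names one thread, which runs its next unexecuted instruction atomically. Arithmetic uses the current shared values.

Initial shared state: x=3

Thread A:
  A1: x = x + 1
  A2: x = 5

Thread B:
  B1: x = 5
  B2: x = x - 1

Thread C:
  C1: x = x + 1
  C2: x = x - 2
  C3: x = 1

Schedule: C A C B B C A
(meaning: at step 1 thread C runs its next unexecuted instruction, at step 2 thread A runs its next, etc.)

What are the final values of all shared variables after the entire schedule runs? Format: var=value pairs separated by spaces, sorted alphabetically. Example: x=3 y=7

Answer: x=5

Derivation:
Step 1: thread C executes C1 (x = x + 1). Shared: x=4. PCs: A@0 B@0 C@1
Step 2: thread A executes A1 (x = x + 1). Shared: x=5. PCs: A@1 B@0 C@1
Step 3: thread C executes C2 (x = x - 2). Shared: x=3. PCs: A@1 B@0 C@2
Step 4: thread B executes B1 (x = 5). Shared: x=5. PCs: A@1 B@1 C@2
Step 5: thread B executes B2 (x = x - 1). Shared: x=4. PCs: A@1 B@2 C@2
Step 6: thread C executes C3 (x = 1). Shared: x=1. PCs: A@1 B@2 C@3
Step 7: thread A executes A2 (x = 5). Shared: x=5. PCs: A@2 B@2 C@3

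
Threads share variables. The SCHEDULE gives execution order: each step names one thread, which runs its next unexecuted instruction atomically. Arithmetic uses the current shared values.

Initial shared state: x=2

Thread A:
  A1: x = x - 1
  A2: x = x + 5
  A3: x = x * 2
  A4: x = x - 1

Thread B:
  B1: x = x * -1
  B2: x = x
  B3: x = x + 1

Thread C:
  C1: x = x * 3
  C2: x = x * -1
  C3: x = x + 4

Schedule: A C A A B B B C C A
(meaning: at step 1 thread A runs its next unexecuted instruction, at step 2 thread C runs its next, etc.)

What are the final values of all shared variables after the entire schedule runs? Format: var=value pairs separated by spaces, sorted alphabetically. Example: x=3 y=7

Answer: x=18

Derivation:
Step 1: thread A executes A1 (x = x - 1). Shared: x=1. PCs: A@1 B@0 C@0
Step 2: thread C executes C1 (x = x * 3). Shared: x=3. PCs: A@1 B@0 C@1
Step 3: thread A executes A2 (x = x + 5). Shared: x=8. PCs: A@2 B@0 C@1
Step 4: thread A executes A3 (x = x * 2). Shared: x=16. PCs: A@3 B@0 C@1
Step 5: thread B executes B1 (x = x * -1). Shared: x=-16. PCs: A@3 B@1 C@1
Step 6: thread B executes B2 (x = x). Shared: x=-16. PCs: A@3 B@2 C@1
Step 7: thread B executes B3 (x = x + 1). Shared: x=-15. PCs: A@3 B@3 C@1
Step 8: thread C executes C2 (x = x * -1). Shared: x=15. PCs: A@3 B@3 C@2
Step 9: thread C executes C3 (x = x + 4). Shared: x=19. PCs: A@3 B@3 C@3
Step 10: thread A executes A4 (x = x - 1). Shared: x=18. PCs: A@4 B@3 C@3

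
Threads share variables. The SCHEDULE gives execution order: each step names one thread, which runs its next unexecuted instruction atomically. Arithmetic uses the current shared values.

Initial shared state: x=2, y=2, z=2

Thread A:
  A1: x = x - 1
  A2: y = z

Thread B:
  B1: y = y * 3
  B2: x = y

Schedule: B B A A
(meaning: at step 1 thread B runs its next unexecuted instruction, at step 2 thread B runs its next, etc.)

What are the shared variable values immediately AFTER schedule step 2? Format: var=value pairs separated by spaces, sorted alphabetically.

Step 1: thread B executes B1 (y = y * 3). Shared: x=2 y=6 z=2. PCs: A@0 B@1
Step 2: thread B executes B2 (x = y). Shared: x=6 y=6 z=2. PCs: A@0 B@2

Answer: x=6 y=6 z=2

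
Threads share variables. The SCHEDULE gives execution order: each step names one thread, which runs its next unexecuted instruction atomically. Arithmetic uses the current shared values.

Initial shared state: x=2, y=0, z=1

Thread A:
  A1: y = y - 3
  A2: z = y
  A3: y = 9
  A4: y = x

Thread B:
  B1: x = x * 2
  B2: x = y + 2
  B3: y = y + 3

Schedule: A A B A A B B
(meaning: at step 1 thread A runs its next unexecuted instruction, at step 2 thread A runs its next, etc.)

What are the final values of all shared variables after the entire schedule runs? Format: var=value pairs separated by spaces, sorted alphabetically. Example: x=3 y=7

Answer: x=6 y=7 z=-3

Derivation:
Step 1: thread A executes A1 (y = y - 3). Shared: x=2 y=-3 z=1. PCs: A@1 B@0
Step 2: thread A executes A2 (z = y). Shared: x=2 y=-3 z=-3. PCs: A@2 B@0
Step 3: thread B executes B1 (x = x * 2). Shared: x=4 y=-3 z=-3. PCs: A@2 B@1
Step 4: thread A executes A3 (y = 9). Shared: x=4 y=9 z=-3. PCs: A@3 B@1
Step 5: thread A executes A4 (y = x). Shared: x=4 y=4 z=-3. PCs: A@4 B@1
Step 6: thread B executes B2 (x = y + 2). Shared: x=6 y=4 z=-3. PCs: A@4 B@2
Step 7: thread B executes B3 (y = y + 3). Shared: x=6 y=7 z=-3. PCs: A@4 B@3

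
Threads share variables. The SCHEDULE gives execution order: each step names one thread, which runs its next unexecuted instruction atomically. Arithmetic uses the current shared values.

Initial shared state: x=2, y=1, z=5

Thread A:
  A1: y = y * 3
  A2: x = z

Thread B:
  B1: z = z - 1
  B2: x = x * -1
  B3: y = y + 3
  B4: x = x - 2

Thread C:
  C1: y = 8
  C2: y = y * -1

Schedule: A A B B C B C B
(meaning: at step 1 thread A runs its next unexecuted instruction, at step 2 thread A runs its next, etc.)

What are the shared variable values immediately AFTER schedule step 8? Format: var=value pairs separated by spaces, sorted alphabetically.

Step 1: thread A executes A1 (y = y * 3). Shared: x=2 y=3 z=5. PCs: A@1 B@0 C@0
Step 2: thread A executes A2 (x = z). Shared: x=5 y=3 z=5. PCs: A@2 B@0 C@0
Step 3: thread B executes B1 (z = z - 1). Shared: x=5 y=3 z=4. PCs: A@2 B@1 C@0
Step 4: thread B executes B2 (x = x * -1). Shared: x=-5 y=3 z=4. PCs: A@2 B@2 C@0
Step 5: thread C executes C1 (y = 8). Shared: x=-5 y=8 z=4. PCs: A@2 B@2 C@1
Step 6: thread B executes B3 (y = y + 3). Shared: x=-5 y=11 z=4. PCs: A@2 B@3 C@1
Step 7: thread C executes C2 (y = y * -1). Shared: x=-5 y=-11 z=4. PCs: A@2 B@3 C@2
Step 8: thread B executes B4 (x = x - 2). Shared: x=-7 y=-11 z=4. PCs: A@2 B@4 C@2

Answer: x=-7 y=-11 z=4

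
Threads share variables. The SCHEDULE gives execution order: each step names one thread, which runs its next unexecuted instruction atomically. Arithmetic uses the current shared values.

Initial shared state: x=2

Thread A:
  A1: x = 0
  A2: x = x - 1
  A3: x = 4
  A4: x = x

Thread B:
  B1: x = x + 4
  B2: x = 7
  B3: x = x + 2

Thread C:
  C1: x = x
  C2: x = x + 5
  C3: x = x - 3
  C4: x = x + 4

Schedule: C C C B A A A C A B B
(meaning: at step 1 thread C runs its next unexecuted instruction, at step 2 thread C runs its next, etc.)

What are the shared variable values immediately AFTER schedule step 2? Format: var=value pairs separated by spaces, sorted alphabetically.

Answer: x=7

Derivation:
Step 1: thread C executes C1 (x = x). Shared: x=2. PCs: A@0 B@0 C@1
Step 2: thread C executes C2 (x = x + 5). Shared: x=7. PCs: A@0 B@0 C@2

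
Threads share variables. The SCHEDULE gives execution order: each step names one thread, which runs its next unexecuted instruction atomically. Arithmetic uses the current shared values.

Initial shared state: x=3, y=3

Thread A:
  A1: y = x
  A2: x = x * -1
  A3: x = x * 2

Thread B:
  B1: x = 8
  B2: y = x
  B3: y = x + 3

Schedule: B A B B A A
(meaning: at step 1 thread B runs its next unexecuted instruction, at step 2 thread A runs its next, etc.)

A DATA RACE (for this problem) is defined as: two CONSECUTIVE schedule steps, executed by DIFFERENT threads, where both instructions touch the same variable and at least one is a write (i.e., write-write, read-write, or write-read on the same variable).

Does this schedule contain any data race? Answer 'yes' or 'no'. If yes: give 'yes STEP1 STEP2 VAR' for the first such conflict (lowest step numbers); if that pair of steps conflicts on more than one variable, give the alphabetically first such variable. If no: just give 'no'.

Steps 1,2: B(x = 8) vs A(y = x). RACE on x (W-R).
Steps 2,3: A(y = x) vs B(y = x). RACE on y (W-W).
Steps 3,4: same thread (B). No race.
Steps 4,5: B(y = x + 3) vs A(x = x * -1). RACE on x (R-W).
Steps 5,6: same thread (A). No race.
First conflict at steps 1,2.

Answer: yes 1 2 x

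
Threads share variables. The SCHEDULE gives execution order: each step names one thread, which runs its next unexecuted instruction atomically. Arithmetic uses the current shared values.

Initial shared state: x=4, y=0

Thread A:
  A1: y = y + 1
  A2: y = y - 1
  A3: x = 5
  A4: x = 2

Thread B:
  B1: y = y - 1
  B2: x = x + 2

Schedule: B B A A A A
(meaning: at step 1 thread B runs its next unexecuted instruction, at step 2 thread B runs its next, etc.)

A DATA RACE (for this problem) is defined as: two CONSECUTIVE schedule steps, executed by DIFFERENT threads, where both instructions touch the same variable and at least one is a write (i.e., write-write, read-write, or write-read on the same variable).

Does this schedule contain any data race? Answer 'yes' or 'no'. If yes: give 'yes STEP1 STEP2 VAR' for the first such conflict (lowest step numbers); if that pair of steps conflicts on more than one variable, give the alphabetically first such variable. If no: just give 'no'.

Answer: no

Derivation:
Steps 1,2: same thread (B). No race.
Steps 2,3: B(r=x,w=x) vs A(r=y,w=y). No conflict.
Steps 3,4: same thread (A). No race.
Steps 4,5: same thread (A). No race.
Steps 5,6: same thread (A). No race.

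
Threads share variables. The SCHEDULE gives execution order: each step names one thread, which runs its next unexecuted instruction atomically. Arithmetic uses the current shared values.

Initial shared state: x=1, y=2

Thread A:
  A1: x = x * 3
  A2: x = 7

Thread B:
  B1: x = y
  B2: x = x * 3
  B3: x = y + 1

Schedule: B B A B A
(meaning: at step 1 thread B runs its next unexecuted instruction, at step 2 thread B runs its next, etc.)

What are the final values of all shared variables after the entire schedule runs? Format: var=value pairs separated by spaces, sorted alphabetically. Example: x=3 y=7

Step 1: thread B executes B1 (x = y). Shared: x=2 y=2. PCs: A@0 B@1
Step 2: thread B executes B2 (x = x * 3). Shared: x=6 y=2. PCs: A@0 B@2
Step 3: thread A executes A1 (x = x * 3). Shared: x=18 y=2. PCs: A@1 B@2
Step 4: thread B executes B3 (x = y + 1). Shared: x=3 y=2. PCs: A@1 B@3
Step 5: thread A executes A2 (x = 7). Shared: x=7 y=2. PCs: A@2 B@3

Answer: x=7 y=2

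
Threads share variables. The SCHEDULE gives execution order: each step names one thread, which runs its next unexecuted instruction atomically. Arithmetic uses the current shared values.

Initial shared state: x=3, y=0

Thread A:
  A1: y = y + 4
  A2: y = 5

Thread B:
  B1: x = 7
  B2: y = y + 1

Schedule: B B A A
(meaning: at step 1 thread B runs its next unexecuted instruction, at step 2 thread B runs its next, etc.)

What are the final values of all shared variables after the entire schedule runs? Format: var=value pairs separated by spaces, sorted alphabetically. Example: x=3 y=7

Answer: x=7 y=5

Derivation:
Step 1: thread B executes B1 (x = 7). Shared: x=7 y=0. PCs: A@0 B@1
Step 2: thread B executes B2 (y = y + 1). Shared: x=7 y=1. PCs: A@0 B@2
Step 3: thread A executes A1 (y = y + 4). Shared: x=7 y=5. PCs: A@1 B@2
Step 4: thread A executes A2 (y = 5). Shared: x=7 y=5. PCs: A@2 B@2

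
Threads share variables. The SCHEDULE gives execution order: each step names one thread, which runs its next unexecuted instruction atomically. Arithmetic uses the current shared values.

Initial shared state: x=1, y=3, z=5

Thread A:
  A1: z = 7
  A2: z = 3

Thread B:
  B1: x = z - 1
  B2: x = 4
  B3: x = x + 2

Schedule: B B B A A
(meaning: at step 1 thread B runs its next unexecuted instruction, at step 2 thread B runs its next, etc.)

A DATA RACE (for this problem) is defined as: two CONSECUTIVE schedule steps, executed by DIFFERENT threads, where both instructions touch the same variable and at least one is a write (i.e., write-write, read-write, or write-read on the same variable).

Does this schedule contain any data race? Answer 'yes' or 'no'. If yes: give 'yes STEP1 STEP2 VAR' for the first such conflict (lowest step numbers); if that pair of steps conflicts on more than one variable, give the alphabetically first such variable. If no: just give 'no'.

Answer: no

Derivation:
Steps 1,2: same thread (B). No race.
Steps 2,3: same thread (B). No race.
Steps 3,4: B(r=x,w=x) vs A(r=-,w=z). No conflict.
Steps 4,5: same thread (A). No race.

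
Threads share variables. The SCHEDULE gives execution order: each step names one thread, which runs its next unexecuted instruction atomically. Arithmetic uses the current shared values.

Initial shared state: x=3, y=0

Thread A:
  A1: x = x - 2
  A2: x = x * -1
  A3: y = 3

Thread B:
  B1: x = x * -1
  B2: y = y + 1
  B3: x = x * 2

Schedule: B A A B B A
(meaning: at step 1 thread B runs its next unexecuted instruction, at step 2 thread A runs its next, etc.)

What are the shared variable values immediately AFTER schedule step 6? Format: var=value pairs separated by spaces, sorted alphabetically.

Step 1: thread B executes B1 (x = x * -1). Shared: x=-3 y=0. PCs: A@0 B@1
Step 2: thread A executes A1 (x = x - 2). Shared: x=-5 y=0. PCs: A@1 B@1
Step 3: thread A executes A2 (x = x * -1). Shared: x=5 y=0. PCs: A@2 B@1
Step 4: thread B executes B2 (y = y + 1). Shared: x=5 y=1. PCs: A@2 B@2
Step 5: thread B executes B3 (x = x * 2). Shared: x=10 y=1. PCs: A@2 B@3
Step 6: thread A executes A3 (y = 3). Shared: x=10 y=3. PCs: A@3 B@3

Answer: x=10 y=3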